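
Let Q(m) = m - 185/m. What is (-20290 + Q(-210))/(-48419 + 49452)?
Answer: -860963/43386 ≈ -19.844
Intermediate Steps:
(-20290 + Q(-210))/(-48419 + 49452) = (-20290 + (-210 - 185/(-210)))/(-48419 + 49452) = (-20290 + (-210 - 185*(-1/210)))/1033 = (-20290 + (-210 + 37/42))*(1/1033) = (-20290 - 8783/42)*(1/1033) = -860963/42*1/1033 = -860963/43386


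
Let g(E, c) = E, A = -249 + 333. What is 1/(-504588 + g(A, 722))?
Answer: -1/504504 ≈ -1.9821e-6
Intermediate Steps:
A = 84
1/(-504588 + g(A, 722)) = 1/(-504588 + 84) = 1/(-504504) = -1/504504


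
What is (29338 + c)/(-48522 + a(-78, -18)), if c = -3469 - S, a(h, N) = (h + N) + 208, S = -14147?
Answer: -20008/24205 ≈ -0.82661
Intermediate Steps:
a(h, N) = 208 + N + h (a(h, N) = (N + h) + 208 = 208 + N + h)
c = 10678 (c = -3469 - 1*(-14147) = -3469 + 14147 = 10678)
(29338 + c)/(-48522 + a(-78, -18)) = (29338 + 10678)/(-48522 + (208 - 18 - 78)) = 40016/(-48522 + 112) = 40016/(-48410) = 40016*(-1/48410) = -20008/24205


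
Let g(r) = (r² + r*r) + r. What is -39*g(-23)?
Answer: -40365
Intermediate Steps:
g(r) = r + 2*r² (g(r) = (r² + r²) + r = 2*r² + r = r + 2*r²)
-39*g(-23) = -(-897)*(1 + 2*(-23)) = -(-897)*(1 - 46) = -(-897)*(-45) = -39*1035 = -40365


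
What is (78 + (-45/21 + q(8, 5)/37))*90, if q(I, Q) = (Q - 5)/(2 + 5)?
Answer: 47790/7 ≈ 6827.1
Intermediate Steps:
q(I, Q) = -5/7 + Q/7 (q(I, Q) = (-5 + Q)/7 = (-5 + Q)*(1/7) = -5/7 + Q/7)
(78 + (-45/21 + q(8, 5)/37))*90 = (78 + (-45/21 + (-5/7 + (1/7)*5)/37))*90 = (78 + (-45*1/21 + (-5/7 + 5/7)*(1/37)))*90 = (78 + (-15/7 + 0*(1/37)))*90 = (78 + (-15/7 + 0))*90 = (78 - 15/7)*90 = (531/7)*90 = 47790/7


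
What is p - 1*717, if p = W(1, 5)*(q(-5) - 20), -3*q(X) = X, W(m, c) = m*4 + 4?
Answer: -2591/3 ≈ -863.67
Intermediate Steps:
W(m, c) = 4 + 4*m (W(m, c) = 4*m + 4 = 4 + 4*m)
q(X) = -X/3
p = -440/3 (p = (4 + 4*1)*(-⅓*(-5) - 20) = (4 + 4)*(5/3 - 20) = 8*(-55/3) = -440/3 ≈ -146.67)
p - 1*717 = -440/3 - 1*717 = -440/3 - 717 = -2591/3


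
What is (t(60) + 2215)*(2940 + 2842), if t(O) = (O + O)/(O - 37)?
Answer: 295257830/23 ≈ 1.2837e+7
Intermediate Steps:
t(O) = 2*O/(-37 + O) (t(O) = (2*O)/(-37 + O) = 2*O/(-37 + O))
(t(60) + 2215)*(2940 + 2842) = (2*60/(-37 + 60) + 2215)*(2940 + 2842) = (2*60/23 + 2215)*5782 = (2*60*(1/23) + 2215)*5782 = (120/23 + 2215)*5782 = (51065/23)*5782 = 295257830/23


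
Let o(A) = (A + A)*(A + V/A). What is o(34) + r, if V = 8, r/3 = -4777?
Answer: -12003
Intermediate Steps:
r = -14331 (r = 3*(-4777) = -14331)
o(A) = 2*A*(A + 8/A) (o(A) = (A + A)*(A + 8/A) = (2*A)*(A + 8/A) = 2*A*(A + 8/A))
o(34) + r = (16 + 2*34**2) - 14331 = (16 + 2*1156) - 14331 = (16 + 2312) - 14331 = 2328 - 14331 = -12003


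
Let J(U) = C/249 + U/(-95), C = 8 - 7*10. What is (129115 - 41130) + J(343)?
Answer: 2081193878/23655 ≈ 87981.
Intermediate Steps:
C = -62 (C = 8 - 70 = -62)
J(U) = -62/249 - U/95 (J(U) = -62/249 + U/(-95) = -62*1/249 + U*(-1/95) = -62/249 - U/95)
(129115 - 41130) + J(343) = (129115 - 41130) + (-62/249 - 1/95*343) = 87985 + (-62/249 - 343/95) = 87985 - 91297/23655 = 2081193878/23655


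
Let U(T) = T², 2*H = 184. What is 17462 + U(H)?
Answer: 25926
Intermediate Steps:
H = 92 (H = (½)*184 = 92)
17462 + U(H) = 17462 + 92² = 17462 + 8464 = 25926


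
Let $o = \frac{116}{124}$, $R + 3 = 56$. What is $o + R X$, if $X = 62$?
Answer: $\frac{101895}{31} \approx 3286.9$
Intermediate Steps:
$R = 53$ ($R = -3 + 56 = 53$)
$o = \frac{29}{31}$ ($o = 116 \cdot \frac{1}{124} = \frac{29}{31} \approx 0.93548$)
$o + R X = \frac{29}{31} + 53 \cdot 62 = \frac{29}{31} + 3286 = \frac{101895}{31}$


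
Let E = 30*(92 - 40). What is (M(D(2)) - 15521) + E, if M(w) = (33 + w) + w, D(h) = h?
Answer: -13924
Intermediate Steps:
M(w) = 33 + 2*w
E = 1560 (E = 30*52 = 1560)
(M(D(2)) - 15521) + E = ((33 + 2*2) - 15521) + 1560 = ((33 + 4) - 15521) + 1560 = (37 - 15521) + 1560 = -15484 + 1560 = -13924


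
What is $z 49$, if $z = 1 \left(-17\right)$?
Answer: $-833$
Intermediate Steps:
$z = -17$
$z 49 = \left(-17\right) 49 = -833$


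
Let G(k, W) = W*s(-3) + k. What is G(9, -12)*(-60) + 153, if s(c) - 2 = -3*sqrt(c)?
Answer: 1053 - 2160*I*sqrt(3) ≈ 1053.0 - 3741.2*I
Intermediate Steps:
s(c) = 2 - 3*sqrt(c)
G(k, W) = k + W*(2 - 3*I*sqrt(3)) (G(k, W) = W*(2 - 3*I*sqrt(3)) + k = k + W*(2 - 3*I*sqrt(3)))
G(9, -12)*(-60) + 153 = (9 - 12*(2 - 3*I*sqrt(3)))*(-60) + 153 = (9 + (-24 + 36*I*sqrt(3)))*(-60) + 153 = (-15 + 36*I*sqrt(3))*(-60) + 153 = (900 - 2160*I*sqrt(3)) + 153 = 1053 - 2160*I*sqrt(3)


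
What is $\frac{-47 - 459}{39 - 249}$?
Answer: $\frac{253}{105} \approx 2.4095$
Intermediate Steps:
$\frac{-47 - 459}{39 - 249} = - \frac{506}{-210} = \left(-506\right) \left(- \frac{1}{210}\right) = \frac{253}{105}$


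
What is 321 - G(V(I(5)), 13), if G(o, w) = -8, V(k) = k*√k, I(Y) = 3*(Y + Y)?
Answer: 329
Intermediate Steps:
I(Y) = 6*Y (I(Y) = 3*(2*Y) = 6*Y)
V(k) = k^(3/2)
321 - G(V(I(5)), 13) = 321 - 1*(-8) = 321 + 8 = 329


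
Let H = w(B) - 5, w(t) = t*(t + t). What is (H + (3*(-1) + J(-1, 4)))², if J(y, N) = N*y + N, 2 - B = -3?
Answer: 1764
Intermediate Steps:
B = 5 (B = 2 - 1*(-3) = 2 + 3 = 5)
J(y, N) = N + N*y
w(t) = 2*t² (w(t) = t*(2*t) = 2*t²)
H = 45 (H = 2*5² - 5 = 2*25 - 5 = 50 - 5 = 45)
(H + (3*(-1) + J(-1, 4)))² = (45 + (3*(-1) + 4*(1 - 1)))² = (45 + (-3 + 4*0))² = (45 + (-3 + 0))² = (45 - 3)² = 42² = 1764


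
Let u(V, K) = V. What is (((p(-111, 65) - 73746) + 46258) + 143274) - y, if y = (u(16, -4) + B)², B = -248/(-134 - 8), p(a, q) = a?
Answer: 581530075/5041 ≈ 1.1536e+5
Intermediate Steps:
B = 124/71 (B = -248/(-142) = -248*(-1/142) = 124/71 ≈ 1.7465)
y = 1587600/5041 (y = (16 + 124/71)² = (1260/71)² = 1587600/5041 ≈ 314.94)
(((p(-111, 65) - 73746) + 46258) + 143274) - y = (((-111 - 73746) + 46258) + 143274) - 1*1587600/5041 = ((-73857 + 46258) + 143274) - 1587600/5041 = (-27599 + 143274) - 1587600/5041 = 115675 - 1587600/5041 = 581530075/5041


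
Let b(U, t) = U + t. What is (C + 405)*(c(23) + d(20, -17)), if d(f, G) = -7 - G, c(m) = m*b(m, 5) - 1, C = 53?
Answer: 299074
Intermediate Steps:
c(m) = -1 + m*(5 + m) (c(m) = m*(m + 5) - 1 = m*(5 + m) - 1 = -1 + m*(5 + m))
(C + 405)*(c(23) + d(20, -17)) = (53 + 405)*((-1 + 23*(5 + 23)) + (-7 - 1*(-17))) = 458*((-1 + 23*28) + (-7 + 17)) = 458*((-1 + 644) + 10) = 458*(643 + 10) = 458*653 = 299074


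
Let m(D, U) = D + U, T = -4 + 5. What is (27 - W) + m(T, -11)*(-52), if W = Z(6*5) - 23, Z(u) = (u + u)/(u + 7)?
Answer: 21030/37 ≈ 568.38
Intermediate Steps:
T = 1
Z(u) = 2*u/(7 + u) (Z(u) = (2*u)/(7 + u) = 2*u/(7 + u))
W = -791/37 (W = 2*(6*5)/(7 + 6*5) - 23 = 2*30/(7 + 30) - 23 = 2*30/37 - 23 = 2*30*(1/37) - 23 = 60/37 - 23 = -791/37 ≈ -21.378)
(27 - W) + m(T, -11)*(-52) = (27 - 1*(-791/37)) + (1 - 11)*(-52) = (27 + 791/37) - 10*(-52) = 1790/37 + 520 = 21030/37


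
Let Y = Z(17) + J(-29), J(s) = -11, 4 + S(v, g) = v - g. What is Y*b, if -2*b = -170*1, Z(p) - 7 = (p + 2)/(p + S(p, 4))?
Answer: -7225/26 ≈ -277.88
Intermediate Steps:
S(v, g) = -4 + v - g (S(v, g) = -4 + (v - g) = -4 + v - g)
Z(p) = 7 + (2 + p)/(-8 + 2*p) (Z(p) = 7 + (p + 2)/(p + (-4 + p - 1*4)) = 7 + (2 + p)/(p + (-4 + p - 4)) = 7 + (2 + p)/(p + (-8 + p)) = 7 + (2 + p)/(-8 + 2*p))
Y = -85/26 (Y = 3*(-18 + 5*17)/(2*(-4 + 17)) - 11 = (3/2)*(-18 + 85)/13 - 11 = (3/2)*(1/13)*67 - 11 = 201/26 - 11 = -85/26 ≈ -3.2692)
b = 85 (b = -(-85) = -½*(-170) = 85)
Y*b = -85/26*85 = -7225/26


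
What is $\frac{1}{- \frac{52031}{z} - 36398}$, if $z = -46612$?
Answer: $- \frac{46612}{1696531545} \approx -2.7475 \cdot 10^{-5}$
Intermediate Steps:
$\frac{1}{- \frac{52031}{z} - 36398} = \frac{1}{- \frac{52031}{-46612} - 36398} = \frac{1}{\left(-52031\right) \left(- \frac{1}{46612}\right) - 36398} = \frac{1}{\frac{52031}{46612} - 36398} = \frac{1}{- \frac{1696531545}{46612}} = - \frac{46612}{1696531545}$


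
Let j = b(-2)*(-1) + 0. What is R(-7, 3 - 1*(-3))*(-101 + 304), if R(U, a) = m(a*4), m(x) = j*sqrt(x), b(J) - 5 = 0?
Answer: -2030*sqrt(6) ≈ -4972.5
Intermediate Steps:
b(J) = 5 (b(J) = 5 + 0 = 5)
j = -5 (j = 5*(-1) + 0 = -5 + 0 = -5)
m(x) = -5*sqrt(x)
R(U, a) = -10*sqrt(a) (R(U, a) = -5*2*sqrt(a) = -10*sqrt(a))
R(-7, 3 - 1*(-3))*(-101 + 304) = (-10*sqrt(3 - 1*(-3)))*(-101 + 304) = -10*sqrt(3 + 3)*203 = -10*sqrt(6)*203 = -2030*sqrt(6)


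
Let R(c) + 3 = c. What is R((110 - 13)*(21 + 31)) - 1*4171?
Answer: 870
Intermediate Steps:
R(c) = -3 + c
R((110 - 13)*(21 + 31)) - 1*4171 = (-3 + (110 - 13)*(21 + 31)) - 1*4171 = (-3 + 97*52) - 4171 = (-3 + 5044) - 4171 = 5041 - 4171 = 870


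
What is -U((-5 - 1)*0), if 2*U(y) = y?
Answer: 0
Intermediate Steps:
U(y) = y/2
-U((-5 - 1)*0) = -(-5 - 1)*0/2 = -(-6*0)/2 = -0/2 = -1*0 = 0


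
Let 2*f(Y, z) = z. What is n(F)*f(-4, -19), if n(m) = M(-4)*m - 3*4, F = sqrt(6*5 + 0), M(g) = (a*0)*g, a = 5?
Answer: 114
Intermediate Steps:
M(g) = 0 (M(g) = (5*0)*g = 0*g = 0)
f(Y, z) = z/2
F = sqrt(30) (F = sqrt(30 + 0) = sqrt(30) ≈ 5.4772)
n(m) = -12 (n(m) = 0*m - 3*4 = 0 - 12 = -12)
n(F)*f(-4, -19) = -6*(-19) = -12*(-19/2) = 114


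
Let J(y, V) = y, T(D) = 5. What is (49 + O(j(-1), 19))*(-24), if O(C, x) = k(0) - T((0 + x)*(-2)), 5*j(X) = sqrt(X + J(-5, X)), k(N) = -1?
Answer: -1032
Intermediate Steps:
j(X) = sqrt(-5 + X)/5 (j(X) = sqrt(X - 5)/5 = sqrt(-5 + X)/5)
O(C, x) = -6 (O(C, x) = -1 - 1*5 = -1 - 5 = -6)
(49 + O(j(-1), 19))*(-24) = (49 - 6)*(-24) = 43*(-24) = -1032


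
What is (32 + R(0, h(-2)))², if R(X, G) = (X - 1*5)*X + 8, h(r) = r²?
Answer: 1600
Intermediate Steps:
R(X, G) = 8 + X*(-5 + X) (R(X, G) = (X - 5)*X + 8 = (-5 + X)*X + 8 = X*(-5 + X) + 8 = 8 + X*(-5 + X))
(32 + R(0, h(-2)))² = (32 + (8 + 0² - 5*0))² = (32 + (8 + 0 + 0))² = (32 + 8)² = 40² = 1600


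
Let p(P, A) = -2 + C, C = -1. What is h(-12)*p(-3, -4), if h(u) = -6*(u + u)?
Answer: -432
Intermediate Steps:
p(P, A) = -3 (p(P, A) = -2 - 1 = -3)
h(u) = -12*u
h(-12)*p(-3, -4) = -12*(-12)*(-3) = 144*(-3) = -432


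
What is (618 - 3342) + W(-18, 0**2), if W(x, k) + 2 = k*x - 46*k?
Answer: -2726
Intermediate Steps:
W(x, k) = -2 - 46*k + k*x (W(x, k) = -2 + (k*x - 46*k) = -2 + (-46*k + k*x) = -2 - 46*k + k*x)
(618 - 3342) + W(-18, 0**2) = (618 - 3342) + (-2 - 46*0**2 + 0**2*(-18)) = -2724 + (-2 - 46*0 + 0*(-18)) = -2724 + (-2 + 0 + 0) = -2724 - 2 = -2726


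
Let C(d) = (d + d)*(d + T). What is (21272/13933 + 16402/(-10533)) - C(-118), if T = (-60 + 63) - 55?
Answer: -5887866785770/146756289 ≈ -40120.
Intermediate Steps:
T = -52 (T = 3 - 55 = -52)
C(d) = 2*d*(-52 + d) (C(d) = (d + d)*(d - 52) = (2*d)*(-52 + d) = 2*d*(-52 + d))
(21272/13933 + 16402/(-10533)) - C(-118) = (21272/13933 + 16402/(-10533)) - 2*(-118)*(-52 - 118) = (21272*(1/13933) + 16402*(-1/10533)) - 2*(-118)*(-170) = (21272/13933 - 16402/10533) - 1*40120 = -4471090/146756289 - 40120 = -5887866785770/146756289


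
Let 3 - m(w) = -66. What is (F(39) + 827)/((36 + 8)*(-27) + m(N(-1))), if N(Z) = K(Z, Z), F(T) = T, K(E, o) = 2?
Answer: -866/1119 ≈ -0.77390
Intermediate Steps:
N(Z) = 2
m(w) = 69 (m(w) = 3 - 1*(-66) = 3 + 66 = 69)
(F(39) + 827)/((36 + 8)*(-27) + m(N(-1))) = (39 + 827)/((36 + 8)*(-27) + 69) = 866/(44*(-27) + 69) = 866/(-1188 + 69) = 866/(-1119) = 866*(-1/1119) = -866/1119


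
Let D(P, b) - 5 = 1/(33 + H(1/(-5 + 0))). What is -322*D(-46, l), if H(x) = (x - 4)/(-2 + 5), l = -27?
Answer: -127995/79 ≈ -1620.2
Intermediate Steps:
H(x) = -4/3 + x/3 (H(x) = (-4 + x)/3 = (-4 + x)*(⅓) = -4/3 + x/3)
D(P, b) = 795/158 (D(P, b) = 5 + 1/(33 + (-4/3 + 1/(3*(-5 + 0)))) = 5 + 1/(33 + (-4/3 + (⅓)/(-5))) = 5 + 1/(33 + (-4/3 + (⅓)*(-⅕))) = 5 + 1/(33 + (-4/3 - 1/15)) = 5 + 1/(33 - 7/5) = 5 + 1/(158/5) = 5 + 5/158 = 795/158)
-322*D(-46, l) = -322*795/158 = -127995/79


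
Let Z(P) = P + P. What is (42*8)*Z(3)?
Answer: 2016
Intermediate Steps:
Z(P) = 2*P
(42*8)*Z(3) = (42*8)*(2*3) = 336*6 = 2016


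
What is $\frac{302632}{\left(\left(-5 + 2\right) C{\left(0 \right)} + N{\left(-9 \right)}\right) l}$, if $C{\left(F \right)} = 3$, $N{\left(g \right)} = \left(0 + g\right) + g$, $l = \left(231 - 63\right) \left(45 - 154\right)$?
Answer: $\frac{37829}{61803} \approx 0.61209$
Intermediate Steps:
$l = -18312$ ($l = 168 \left(-109\right) = -18312$)
$N{\left(g \right)} = 2 g$ ($N{\left(g \right)} = g + g = 2 g$)
$\frac{302632}{\left(\left(-5 + 2\right) C{\left(0 \right)} + N{\left(-9 \right)}\right) l} = \frac{302632}{\left(\left(-5 + 2\right) 3 + 2 \left(-9\right)\right) \left(-18312\right)} = \frac{302632}{\left(\left(-3\right) 3 - 18\right) \left(-18312\right)} = \frac{302632}{\left(-9 - 18\right) \left(-18312\right)} = \frac{302632}{\left(-27\right) \left(-18312\right)} = \frac{302632}{494424} = 302632 \cdot \frac{1}{494424} = \frac{37829}{61803}$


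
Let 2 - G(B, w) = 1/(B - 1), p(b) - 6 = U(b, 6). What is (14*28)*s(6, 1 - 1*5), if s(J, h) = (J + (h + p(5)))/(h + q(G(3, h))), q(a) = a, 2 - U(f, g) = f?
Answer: -784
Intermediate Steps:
U(f, g) = 2 - f
p(b) = 8 - b (p(b) = 6 + (2 - b) = 8 - b)
G(B, w) = 2 - 1/(-1 + B) (G(B, w) = 2 - 1/(B - 1) = 2 - 1/(-1 + B))
s(J, h) = (3 + J + h)/(3/2 + h) (s(J, h) = (J + (h + (8 - 1*5)))/(h + (-3 + 2*3)/(-1 + 3)) = (J + (h + (8 - 5)))/(h + (-3 + 6)/2) = (J + (h + 3))/(h + (1/2)*3) = (J + (3 + h))/(h + 3/2) = (3 + J + h)/(3/2 + h))
(14*28)*s(6, 1 - 1*5) = (14*28)*(2*(3 + 6 + (1 - 1*5))/(3 + 2*(1 - 1*5))) = 392*(2*(3 + 6 + (1 - 5))/(3 + 2*(1 - 5))) = 392*(2*(3 + 6 - 4)/(3 + 2*(-4))) = 392*(2*5/(3 - 8)) = 392*(2*5/(-5)) = 392*(2*(-1/5)*5) = 392*(-2) = -784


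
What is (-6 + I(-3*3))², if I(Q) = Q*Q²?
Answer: 540225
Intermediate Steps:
I(Q) = Q³
(-6 + I(-3*3))² = (-6 + (-3*3)³)² = (-6 + (-9)³)² = (-6 - 729)² = (-735)² = 540225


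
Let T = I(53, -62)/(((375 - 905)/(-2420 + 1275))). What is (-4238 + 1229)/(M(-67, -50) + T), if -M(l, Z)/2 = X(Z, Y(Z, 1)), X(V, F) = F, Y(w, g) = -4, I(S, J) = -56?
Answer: 53159/1996 ≈ 26.633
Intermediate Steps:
T = -6412/53 (T = -56*(-2420 + 1275)/(375 - 905) = -56/((-530/(-1145))) = -56/((-530*(-1/1145))) = -56/106/229 = -56*229/106 = -6412/53 ≈ -120.98)
M(l, Z) = 8 (M(l, Z) = -2*(-4) = 8)
(-4238 + 1229)/(M(-67, -50) + T) = (-4238 + 1229)/(8 - 6412/53) = -3009/(-5988/53) = -3009*(-53/5988) = 53159/1996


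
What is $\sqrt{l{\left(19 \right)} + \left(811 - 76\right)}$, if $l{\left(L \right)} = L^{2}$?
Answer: $2 \sqrt{274} \approx 33.106$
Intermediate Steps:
$\sqrt{l{\left(19 \right)} + \left(811 - 76\right)} = \sqrt{19^{2} + \left(811 - 76\right)} = \sqrt{361 + 735} = \sqrt{1096} = 2 \sqrt{274}$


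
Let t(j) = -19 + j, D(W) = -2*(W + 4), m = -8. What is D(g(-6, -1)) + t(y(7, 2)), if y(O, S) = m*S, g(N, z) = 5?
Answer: -53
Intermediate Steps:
y(O, S) = -8*S
D(W) = -8 - 2*W (D(W) = -2*(4 + W) = -8 - 2*W)
D(g(-6, -1)) + t(y(7, 2)) = (-8 - 2*5) + (-19 - 8*2) = (-8 - 10) + (-19 - 16) = -18 - 35 = -53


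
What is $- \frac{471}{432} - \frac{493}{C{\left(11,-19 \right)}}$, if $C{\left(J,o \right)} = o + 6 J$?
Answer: $- \frac{78371}{6768} \approx -11.58$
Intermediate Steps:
$- \frac{471}{432} - \frac{493}{C{\left(11,-19 \right)}} = - \frac{471}{432} - \frac{493}{-19 + 6 \cdot 11} = \left(-471\right) \frac{1}{432} - \frac{493}{-19 + 66} = - \frac{157}{144} - \frac{493}{47} = - \frac{78371}{6768}$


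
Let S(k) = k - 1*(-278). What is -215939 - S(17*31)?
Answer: -216744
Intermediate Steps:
S(k) = 278 + k (S(k) = k + 278 = 278 + k)
-215939 - S(17*31) = -215939 - (278 + 17*31) = -215939 - (278 + 527) = -215939 - 1*805 = -215939 - 805 = -216744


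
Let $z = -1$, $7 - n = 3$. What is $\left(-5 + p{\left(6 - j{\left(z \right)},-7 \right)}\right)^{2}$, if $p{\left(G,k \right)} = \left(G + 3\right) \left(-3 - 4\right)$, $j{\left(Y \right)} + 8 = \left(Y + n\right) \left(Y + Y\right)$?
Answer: $27556$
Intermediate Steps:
$n = 4$ ($n = 7 - 3 = 4$)
$j{\left(Y \right)} = -8 + 2 Y \left(4 + Y\right)$ ($j{\left(Y \right)} = -8 + \left(Y + 4\right) \left(Y + Y\right) = -8 + \left(4 + Y\right) 2 Y = -8 + 2 Y \left(4 + Y\right)$)
$p{\left(G,k \right)} = -21 - 7 G$ ($p{\left(G,k \right)} = \left(3 + G\right) \left(-7\right) = -21 - 7 G$)
$\left(-5 + p{\left(6 - j{\left(z \right)},-7 \right)}\right)^{2} = \left(-5 - \left(21 + 7 \left(6 - \left(-8 + 2 \left(-1\right)^{2} + 8 \left(-1\right)\right)\right)\right)\right)^{2} = \left(-5 - \left(21 + 7 \left(6 - \left(-8 + 2 \cdot 1 - 8\right)\right)\right)\right)^{2} = \left(-5 - \left(21 + 7 \left(6 - \left(-8 + 2 - 8\right)\right)\right)\right)^{2} = \left(-5 - \left(21 + 7 \left(6 - -14\right)\right)\right)^{2} = \left(-5 - \left(21 + 7 \left(6 + 14\right)\right)\right)^{2} = \left(-5 - 161\right)^{2} = \left(-166\right)^{2} = 27556$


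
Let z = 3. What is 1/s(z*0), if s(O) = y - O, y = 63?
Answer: 1/63 ≈ 0.015873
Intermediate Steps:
s(O) = 63 - O
1/s(z*0) = 1/(63 - 3*0) = 1/(63 - 1*0) = 1/(63 + 0) = 1/63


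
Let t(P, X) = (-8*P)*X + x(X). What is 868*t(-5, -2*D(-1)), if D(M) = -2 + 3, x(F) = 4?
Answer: -65968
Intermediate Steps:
D(M) = 1
t(P, X) = 4 - 8*P*X (t(P, X) = (-8*P)*X + 4 = -8*P*X + 4 = 4 - 8*P*X)
868*t(-5, -2*D(-1)) = 868*(4 - 8*(-5)*(-2*1)) = 868*(4 - 8*(-5)*(-2)) = 868*(4 - 80) = 868*(-76) = -65968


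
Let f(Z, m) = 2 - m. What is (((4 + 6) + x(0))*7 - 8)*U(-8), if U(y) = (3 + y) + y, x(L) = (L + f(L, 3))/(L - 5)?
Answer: -4121/5 ≈ -824.20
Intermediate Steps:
x(L) = (-1 + L)/(-5 + L) (x(L) = (L + (2 - 1*3))/(L - 5) = (L + (2 - 3))/(-5 + L) = (L - 1)/(-5 + L) = (-1 + L)/(-5 + L))
U(y) = 3 + 2*y
(((4 + 6) + x(0))*7 - 8)*U(-8) = (((4 + 6) + (-1 + 0)/(-5 + 0))*7 - 8)*(3 + 2*(-8)) = ((10 - 1/(-5))*7 - 8)*(3 - 16) = ((10 - ⅕*(-1))*7 - 8)*(-13) = ((10 + ⅕)*7 - 8)*(-13) = ((51/5)*7 - 8)*(-13) = (357/5 - 8)*(-13) = (317/5)*(-13) = -4121/5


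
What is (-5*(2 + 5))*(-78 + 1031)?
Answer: -33355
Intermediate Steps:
(-5*(2 + 5))*(-78 + 1031) = -5*7*953 = -35*953 = -33355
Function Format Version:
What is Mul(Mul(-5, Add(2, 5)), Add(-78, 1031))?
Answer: -33355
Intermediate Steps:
Mul(Mul(-5, Add(2, 5)), Add(-78, 1031)) = Mul(Mul(-5, 7), 953) = Mul(-35, 953) = -33355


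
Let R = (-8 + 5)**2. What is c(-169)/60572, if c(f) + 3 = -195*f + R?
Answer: 32961/60572 ≈ 0.54416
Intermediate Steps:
R = 9 (R = (-3)**2 = 9)
c(f) = 6 - 195*f (c(f) = -3 + (-195*f + 9) = -3 + (9 - 195*f) = 6 - 195*f)
c(-169)/60572 = (6 - 195*(-169))/60572 = (6 + 32955)*(1/60572) = 32961*(1/60572) = 32961/60572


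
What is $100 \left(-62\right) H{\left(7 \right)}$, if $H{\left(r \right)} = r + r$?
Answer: $-86800$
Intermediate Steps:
$H{\left(r \right)} = 2 r$
$100 \left(-62\right) H{\left(7 \right)} = 100 \left(-62\right) 2 \cdot 7 = \left(-6200\right) 14 = -86800$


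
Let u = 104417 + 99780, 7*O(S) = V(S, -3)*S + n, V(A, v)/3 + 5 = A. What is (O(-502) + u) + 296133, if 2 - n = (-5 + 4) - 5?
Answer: 4265860/7 ≈ 6.0941e+5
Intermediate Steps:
V(A, v) = -15 + 3*A
n = 8 (n = 2 - ((-5 + 4) - 5) = 2 - (-1 - 5) = 2 - 1*(-6) = 2 + 6 = 8)
O(S) = 8/7 + S*(-15 + 3*S)/7 (O(S) = ((-15 + 3*S)*S + 8)/7 = (S*(-15 + 3*S) + 8)/7 = (8 + S*(-15 + 3*S))/7 = 8/7 + S*(-15 + 3*S)/7)
u = 204197
(O(-502) + u) + 296133 = ((8/7 + (3/7)*(-502)*(-5 - 502)) + 204197) + 296133 = ((8/7 + (3/7)*(-502)*(-507)) + 204197) + 296133 = ((8/7 + 763542/7) + 204197) + 296133 = (763550/7 + 204197) + 296133 = 2192929/7 + 296133 = 4265860/7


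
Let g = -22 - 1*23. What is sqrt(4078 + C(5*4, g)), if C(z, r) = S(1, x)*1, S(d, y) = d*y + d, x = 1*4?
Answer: sqrt(4083) ≈ 63.898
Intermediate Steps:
g = -45 (g = -22 - 23 = -45)
x = 4
S(d, y) = d + d*y
C(z, r) = 5 (C(z, r) = (1*(1 + 4))*1 = (1*5)*1 = 5*1 = 5)
sqrt(4078 + C(5*4, g)) = sqrt(4078 + 5) = sqrt(4083)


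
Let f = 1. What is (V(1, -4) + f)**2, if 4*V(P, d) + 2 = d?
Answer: 1/4 ≈ 0.25000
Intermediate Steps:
V(P, d) = -1/2 + d/4
(V(1, -4) + f)**2 = ((-1/2 + (1/4)*(-4)) + 1)**2 = ((-1/2 - 1) + 1)**2 = (-3/2 + 1)**2 = (-1/2)**2 = 1/4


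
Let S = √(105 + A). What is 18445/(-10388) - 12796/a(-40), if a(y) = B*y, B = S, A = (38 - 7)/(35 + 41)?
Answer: -2635/1484 + 3199*√152209/40055 ≈ 29.383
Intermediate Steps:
A = 31/76 ≈ 0.40789
S = √152209/38 (S = √(105 + 31/76) = √(8011/76) = √152209/38 ≈ 10.267)
B = √152209/38 ≈ 10.267
a(y) = y*√152209/38 (a(y) = (√152209/38)*y = y*√152209/38)
18445/(-10388) - 12796/a(-40) = 18445/(-10388) - 12796*(-√152209/160220) = 18445*(-1/10388) - 12796*(-√152209/160220) = -2635/1484 - (-3199)*√152209/40055 = -2635/1484 + 3199*√152209/40055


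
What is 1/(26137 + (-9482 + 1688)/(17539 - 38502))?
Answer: 20963/547917725 ≈ 3.8259e-5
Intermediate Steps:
1/(26137 + (-9482 + 1688)/(17539 - 38502)) = 1/(26137 - 7794/(-20963)) = 1/(26137 - 7794*(-1/20963)) = 1/(26137 + 7794/20963) = 1/(547917725/20963) = 20963/547917725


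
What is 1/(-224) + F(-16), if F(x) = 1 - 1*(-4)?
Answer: 1119/224 ≈ 4.9955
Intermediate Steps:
F(x) = 5 (F(x) = 1 + 4 = 5)
1/(-224) + F(-16) = 1/(-224) + 5 = -1/224 + 5 = 1119/224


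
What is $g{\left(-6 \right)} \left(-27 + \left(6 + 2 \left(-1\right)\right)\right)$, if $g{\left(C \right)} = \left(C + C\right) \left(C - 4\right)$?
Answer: $-2760$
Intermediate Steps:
$g{\left(C \right)} = 2 C \left(-4 + C\right)$
$g{\left(-6 \right)} \left(-27 + \left(6 + 2 \left(-1\right)\right)\right) = 2 \left(-6\right) \left(-4 - 6\right) \left(-27 + \left(6 + 2 \left(-1\right)\right)\right) = 2 \left(-6\right) \left(-10\right) \left(-27 + \left(6 - 2\right)\right) = 120 \left(-27 + 4\right) = 120 \left(-23\right) = -2760$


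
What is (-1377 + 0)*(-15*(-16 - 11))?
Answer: -557685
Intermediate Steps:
(-1377 + 0)*(-15*(-16 - 11)) = -(-20655)*(-27) = -1377*405 = -557685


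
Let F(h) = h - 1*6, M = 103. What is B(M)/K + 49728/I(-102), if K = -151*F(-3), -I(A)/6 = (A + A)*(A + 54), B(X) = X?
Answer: -11869/15402 ≈ -0.77061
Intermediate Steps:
F(h) = -6 + h (F(h) = h - 6 = -6 + h)
I(A) = -12*A*(54 + A) (I(A) = -6*(A + A)*(A + 54) = -6*2*A*(54 + A) = -12*A*(54 + A))
K = 1359 (K = -151*(-6 - 3) = -151*(-9) = 1359)
B(M)/K + 49728/I(-102) = 103/1359 + 49728/((-12*(-102)*(54 - 102))) = 103*(1/1359) + 49728/((-12*(-102)*(-48))) = 103/1359 + 49728/(-58752) = 103/1359 + 49728*(-1/58752) = 103/1359 - 259/306 = -11869/15402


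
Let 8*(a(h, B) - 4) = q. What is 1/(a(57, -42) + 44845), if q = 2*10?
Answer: 2/89703 ≈ 2.2296e-5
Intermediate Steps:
q = 20
a(h, B) = 13/2 (a(h, B) = 4 + (1/8)*20 = 4 + 5/2 = 13/2)
1/(a(57, -42) + 44845) = 1/(13/2 + 44845) = 1/(89703/2) = 2/89703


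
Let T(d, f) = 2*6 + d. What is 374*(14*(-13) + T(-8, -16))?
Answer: -66572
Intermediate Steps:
T(d, f) = 12 + d
374*(14*(-13) + T(-8, -16)) = 374*(14*(-13) + (12 - 8)) = 374*(-182 + 4) = 374*(-178) = -66572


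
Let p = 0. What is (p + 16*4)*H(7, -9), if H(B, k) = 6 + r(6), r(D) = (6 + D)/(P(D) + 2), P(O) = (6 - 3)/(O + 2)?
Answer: 13440/19 ≈ 707.37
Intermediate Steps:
P(O) = 3/(2 + O)
r(D) = (6 + D)/(2 + 3/(2 + D)) (r(D) = (6 + D)/(3/(2 + D) + 2) = (6 + D)/(2 + 3/(2 + D)))
H(B, k) = 210/19 (H(B, k) = 6 + (2 + 6)*(6 + 6)/(7 + 2*6) = 6 + 8*12/(7 + 12) = 6 + 8*12/19 = 6 + (1/19)*8*12 = 6 + 96/19 = 210/19)
(p + 16*4)*H(7, -9) = (0 + 16*4)*(210/19) = (0 + 64)*(210/19) = 64*(210/19) = 13440/19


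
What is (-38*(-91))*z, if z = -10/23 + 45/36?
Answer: 129675/46 ≈ 2819.0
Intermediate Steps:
z = 75/92 (z = -10*1/23 + 45*(1/36) = -10/23 + 5/4 = 75/92 ≈ 0.81522)
(-38*(-91))*z = -38*(-91)*(75/92) = 3458*(75/92) = 129675/46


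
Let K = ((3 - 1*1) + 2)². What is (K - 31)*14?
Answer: -210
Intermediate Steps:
K = 16 (K = ((3 - 1) + 2)² = (2 + 2)² = 4² = 16)
(K - 31)*14 = (16 - 31)*14 = -15*14 = -210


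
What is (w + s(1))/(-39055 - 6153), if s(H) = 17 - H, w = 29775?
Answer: -29791/45208 ≈ -0.65898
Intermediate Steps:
(w + s(1))/(-39055 - 6153) = (29775 + (17 - 1*1))/(-39055 - 6153) = (29775 + (17 - 1))/(-45208) = (29775 + 16)*(-1/45208) = 29791*(-1/45208) = -29791/45208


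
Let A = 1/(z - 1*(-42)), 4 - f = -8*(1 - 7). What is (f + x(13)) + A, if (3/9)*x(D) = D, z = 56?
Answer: -489/98 ≈ -4.9898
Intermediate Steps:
x(D) = 3*D
f = -44 (f = 4 - (-8)*(1 - 7) = 4 - (-8)*(-6) = 4 - 1*48 = 4 - 48 = -44)
A = 1/98 (A = 1/(56 - 1*(-42)) = 1/(56 + 42) = 1/98 ≈ 0.010204)
(f + x(13)) + A = (-44 + 3*13) + 1/98 = (-44 + 39) + 1/98 = -5 + 1/98 = -489/98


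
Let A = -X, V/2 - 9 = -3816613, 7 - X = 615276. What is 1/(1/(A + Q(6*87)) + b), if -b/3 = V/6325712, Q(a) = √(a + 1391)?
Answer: 214204239530931718940285/775438203121454290748806 + 156307157449*√1913/775438203121454290748806 ≈ 0.27624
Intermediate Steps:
X = -615269 (X = 7 - 1*615276 = 7 - 615276 = -615269)
V = -7633208 (V = 18 + 2*(-3816613) = 18 - 7633226 = -7633208)
Q(a) = √(1391 + a)
A = 615269 (A = -1*(-615269) = 615269)
b = 2862453/790714 (b = -(-22899624)/6325712 = -3*(-954151/790714) = 2862453/790714 ≈ 3.6201)
1/(1/(A + Q(6*87)) + b) = 1/(1/(615269 + √(1391 + 6*87)) + 2862453/790714) = 1/(1/(615269 + √(1391 + 522)) + 2862453/790714) = 1/(1/(615269 + √1913) + 2862453/790714) = 1/(2862453/790714 + 1/(615269 + √1913))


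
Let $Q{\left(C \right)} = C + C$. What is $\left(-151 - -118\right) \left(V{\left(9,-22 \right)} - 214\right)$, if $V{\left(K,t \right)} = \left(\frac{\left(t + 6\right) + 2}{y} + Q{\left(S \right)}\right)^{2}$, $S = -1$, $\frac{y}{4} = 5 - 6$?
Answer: $\frac{27951}{4} \approx 6987.8$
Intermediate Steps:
$y = -4$ ($y = 4 \left(5 - 6\right) = 4 \left(-1\right) = -4$)
$Q{\left(C \right)} = 2 C$
$V{\left(K,t \right)} = \left(-4 - \frac{t}{4}\right)^{2}$ ($V{\left(K,t \right)} = \left(\frac{\left(t + 6\right) + 2}{-4} + 2 \left(-1\right)\right)^{2} = \left(\left(\left(6 + t\right) + 2\right) \left(- \frac{1}{4}\right) - 2\right)^{2} = \left(\left(8 + t\right) \left(- \frac{1}{4}\right) - 2\right)^{2} = \left(\left(-2 - \frac{t}{4}\right) - 2\right)^{2} = \left(-4 - \frac{t}{4}\right)^{2}$)
$\left(-151 - -118\right) \left(V{\left(9,-22 \right)} - 214\right) = \left(-151 - -118\right) \left(\frac{\left(16 - 22\right)^{2}}{16} - 214\right) = \left(-151 + 118\right) \left(\frac{\left(-6\right)^{2}}{16} - 214\right) = - 33 \left(\frac{1}{16} \cdot 36 - 214\right) = - 33 \left(\frac{9}{4} - 214\right) = \left(-33\right) \left(- \frac{847}{4}\right) = \frac{27951}{4}$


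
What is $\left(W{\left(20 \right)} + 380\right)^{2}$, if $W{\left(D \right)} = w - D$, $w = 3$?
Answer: $131769$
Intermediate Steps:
$W{\left(D \right)} = 3 - D$
$\left(W{\left(20 \right)} + 380\right)^{2} = \left(\left(3 - 20\right) + 380\right)^{2} = \left(-17 + 380\right)^{2} = 363^{2} = 131769$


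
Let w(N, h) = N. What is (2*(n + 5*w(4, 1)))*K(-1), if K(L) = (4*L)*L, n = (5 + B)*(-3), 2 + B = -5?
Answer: 208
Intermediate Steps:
B = -7 (B = -2 - 5 = -7)
n = 6 (n = (5 - 7)*(-3) = -2*(-3) = 6)
K(L) = 4*L**2
(2*(n + 5*w(4, 1)))*K(-1) = (2*(6 + 5*4))*(4*(-1)**2) = (2*(6 + 20))*(4*1) = (2*26)*4 = 52*4 = 208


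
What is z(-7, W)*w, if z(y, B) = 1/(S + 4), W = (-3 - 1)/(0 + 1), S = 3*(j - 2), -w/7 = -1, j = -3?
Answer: -7/11 ≈ -0.63636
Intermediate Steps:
w = 7 (w = -7*(-1) = 7)
S = -15 (S = 3*(-3 - 2) = 3*(-5) = -15)
W = -4 (W = -4/1 = -4*1 = -4)
z(y, B) = -1/11 (z(y, B) = 1/(-15 + 4) = 1/(-11) = -1/11)
z(-7, W)*w = -1/11*7 = -7/11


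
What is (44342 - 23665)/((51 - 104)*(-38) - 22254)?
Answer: -899/880 ≈ -1.0216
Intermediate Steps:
(44342 - 23665)/((51 - 104)*(-38) - 22254) = 20677/(-53*(-38) - 22254) = 20677/(2014 - 22254) = 20677/(-20240) = 20677*(-1/20240) = -899/880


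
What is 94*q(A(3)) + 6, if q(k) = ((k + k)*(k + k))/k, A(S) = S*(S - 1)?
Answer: 2262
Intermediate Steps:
A(S) = S*(-1 + S)
q(k) = 4*k (q(k) = ((2*k)*(2*k))/k = (4*k²)/k = 4*k)
94*q(A(3)) + 6 = 94*(4*(3*(-1 + 3))) + 6 = 94*(4*(3*2)) + 6 = 94*(4*6) + 6 = 94*24 + 6 = 2256 + 6 = 2262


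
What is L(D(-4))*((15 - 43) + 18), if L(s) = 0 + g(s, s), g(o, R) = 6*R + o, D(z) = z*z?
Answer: -1120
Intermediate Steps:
D(z) = z**2
g(o, R) = o + 6*R
L(s) = 7*s (L(s) = 0 + (s + 6*s) = 0 + 7*s = 7*s)
L(D(-4))*((15 - 43) + 18) = (7*(-4)**2)*((15 - 43) + 18) = (7*16)*(-28 + 18) = 112*(-10) = -1120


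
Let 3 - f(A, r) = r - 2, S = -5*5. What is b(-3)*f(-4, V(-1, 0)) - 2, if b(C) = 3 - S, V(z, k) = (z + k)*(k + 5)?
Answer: 278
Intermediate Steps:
V(z, k) = (5 + k)*(k + z) (V(z, k) = (k + z)*(5 + k) = (5 + k)*(k + z))
S = -25
f(A, r) = 5 - r (f(A, r) = 3 - (r - 2) = 3 - (-2 + r) = 3 + (2 - r) = 5 - r)
b(C) = 28 (b(C) = 3 - 1*(-25) = 3 + 25 = 28)
b(-3)*f(-4, V(-1, 0)) - 2 = 28*(5 - (0² + 5*0 + 5*(-1) + 0*(-1))) - 2 = 28*(5 - (0 + 0 - 5 + 0)) - 2 = 28*(5 - 1*(-5)) - 2 = 28*(5 + 5) - 2 = 28*10 - 2 = 280 - 2 = 278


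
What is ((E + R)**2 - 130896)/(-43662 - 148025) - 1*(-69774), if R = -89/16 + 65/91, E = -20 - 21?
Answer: 167774714640671/2404521728 ≈ 69775.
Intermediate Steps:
E = -41
R = -543/112 (R = -89*1/16 + 65*(1/91) = -89/16 + 5/7 = -543/112 ≈ -4.8482)
((E + R)**2 - 130896)/(-43662 - 148025) - 1*(-69774) = ((-41 - 543/112)**2 - 130896)/(-43662 - 148025) - 1*(-69774) = ((-5135/112)**2 - 130896)/(-191687) + 69774 = (26368225/12544 - 130896)*(-1/191687) + 69774 = -1615591199/12544*(-1/191687) + 69774 = 1615591199/2404521728 + 69774 = 167774714640671/2404521728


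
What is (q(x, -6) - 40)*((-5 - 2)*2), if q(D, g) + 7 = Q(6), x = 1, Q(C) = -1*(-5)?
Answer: 588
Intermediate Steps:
Q(C) = 5
q(D, g) = -2 (q(D, g) = -7 + 5 = -2)
(q(x, -6) - 40)*((-5 - 2)*2) = (-2 - 40)*((-5 - 2)*2) = -(-294)*2 = -42*(-14) = 588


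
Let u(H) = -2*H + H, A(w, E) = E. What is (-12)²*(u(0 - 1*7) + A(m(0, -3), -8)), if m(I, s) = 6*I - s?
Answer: -144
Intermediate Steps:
m(I, s) = -s + 6*I
u(H) = -H
(-12)²*(u(0 - 1*7) + A(m(0, -3), -8)) = (-12)²*(-(0 - 1*7) - 8) = 144*(-(0 - 7) - 8) = 144*(-1*(-7) - 8) = 144*(7 - 8) = 144*(-1) = -144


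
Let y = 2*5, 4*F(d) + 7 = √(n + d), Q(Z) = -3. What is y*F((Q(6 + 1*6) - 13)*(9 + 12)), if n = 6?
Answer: -35/2 + 5*I*√330/2 ≈ -17.5 + 45.415*I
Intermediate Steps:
F(d) = -7/4 + √(6 + d)/4
y = 10
y*F((Q(6 + 1*6) - 13)*(9 + 12)) = 10*(-7/4 + √(6 + (-3 - 13)*(9 + 12))/4) = 10*(-7/4 + √(6 - 16*21)/4) = 10*(-7/4 + √(6 - 336)/4) = 10*(-7/4 + √(-330)/4) = 10*(-7/4 + (I*√330)/4) = 10*(-7/4 + I*√330/4) = -35/2 + 5*I*√330/2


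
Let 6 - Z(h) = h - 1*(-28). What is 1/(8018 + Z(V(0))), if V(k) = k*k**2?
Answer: 1/7996 ≈ 0.00012506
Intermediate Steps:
V(k) = k**3
Z(h) = -22 - h (Z(h) = 6 - (h - 1*(-28)) = 6 - (h + 28) = 6 - (28 + h) = 6 + (-28 - h) = -22 - h)
1/(8018 + Z(V(0))) = 1/(8018 + (-22 - 1*0**3)) = 1/(8018 + (-22 - 1*0)) = 1/(8018 + (-22 + 0)) = 1/(8018 - 22) = 1/7996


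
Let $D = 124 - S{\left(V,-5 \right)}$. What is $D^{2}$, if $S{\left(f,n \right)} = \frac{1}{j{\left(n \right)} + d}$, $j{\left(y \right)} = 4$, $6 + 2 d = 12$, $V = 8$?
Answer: $\frac{751689}{49} \approx 15341.0$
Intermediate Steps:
$d = 3$ ($d = -3 + \frac{1}{2} \cdot 12 = -3 + 6 = 3$)
$S{\left(f,n \right)} = \frac{1}{7}$ ($S{\left(f,n \right)} = \frac{1}{4 + 3} = \frac{1}{7}$)
$D = \frac{867}{7}$ ($D = 124 - \frac{1}{7} = \frac{867}{7} \approx 123.86$)
$D^{2} = \left(\frac{867}{7}\right)^{2} = \frac{751689}{49}$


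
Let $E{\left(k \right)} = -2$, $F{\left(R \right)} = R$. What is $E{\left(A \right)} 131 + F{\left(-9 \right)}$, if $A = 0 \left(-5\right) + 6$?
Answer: $-271$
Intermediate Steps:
$A = 6$ ($A = 0 + 6 = 6$)
$E{\left(A \right)} 131 + F{\left(-9 \right)} = \left(-2\right) 131 - 9 = -262 - 9 = -271$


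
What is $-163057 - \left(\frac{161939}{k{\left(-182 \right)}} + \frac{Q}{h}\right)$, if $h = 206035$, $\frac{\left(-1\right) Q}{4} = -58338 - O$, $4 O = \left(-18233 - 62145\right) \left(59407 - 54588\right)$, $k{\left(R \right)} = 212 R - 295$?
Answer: $- \frac{258214743100114}{1602086953} \approx -1.6117 \cdot 10^{5}$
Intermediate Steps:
$k{\left(R \right)} = -295 + 212 R$
$O = - \frac{193670791}{2}$ ($O = \frac{\left(-18233 - 62145\right) \left(59407 - 54588\right)}{4} = \frac{\left(-80378\right) 4819}{4} = \frac{1}{4} \left(-387341582\right) = - \frac{193670791}{2} \approx -9.6835 \cdot 10^{7}$)
$Q = -387108230$ ($Q = - 4 \left(-58338 - - \frac{193670791}{2}\right) = - 4 \left(-58338 + \frac{193670791}{2}\right) = \left(-4\right) \frac{193554115}{2} = -387108230$)
$-163057 - \left(\frac{161939}{k{\left(-182 \right)}} + \frac{Q}{h}\right) = -163057 - \left(\frac{161939}{-295 + 212 \left(-182\right)} - \frac{387108230}{206035}\right) = -163057 - \left(\frac{161939}{-295 - 38584} - \frac{77421646}{41207}\right) = -163057 - \left(\frac{161939}{-38879} - \frac{77421646}{41207}\right) = -163057 - \left(161939 \left(- \frac{1}{38879}\right) - \frac{77421646}{41207}\right) = -163057 - \left(- \frac{161939}{38879} - \frac{77421646}{41207}\right) = -163057 - - \frac{3016749195207}{1602086953} = -163057 + \frac{3016749195207}{1602086953} = - \frac{258214743100114}{1602086953}$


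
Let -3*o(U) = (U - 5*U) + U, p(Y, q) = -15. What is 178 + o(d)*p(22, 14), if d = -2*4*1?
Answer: 298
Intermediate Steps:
d = -8 (d = -8*1 = -8)
o(U) = U (o(U) = -((U - 5*U) + U)/3 = -(-4*U + U)/3 = -(-1)*U = U)
178 + o(d)*p(22, 14) = 178 - 8*(-15) = 178 + 120 = 298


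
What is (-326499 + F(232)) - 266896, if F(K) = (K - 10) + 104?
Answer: -593069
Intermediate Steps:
F(K) = 94 + K (F(K) = (-10 + K) + 104 = 94 + K)
(-326499 + F(232)) - 266896 = (-326499 + (94 + 232)) - 266896 = (-326499 + 326) - 266896 = -326173 - 266896 = -593069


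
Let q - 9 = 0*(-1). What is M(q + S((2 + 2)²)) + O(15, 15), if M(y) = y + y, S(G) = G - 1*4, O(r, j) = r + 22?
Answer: 79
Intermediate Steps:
O(r, j) = 22 + r
q = 9 (q = 9 + 0*(-1) = 9 + 0 = 9)
S(G) = -4 + G (S(G) = G - 4 = -4 + G)
M(y) = 2*y
M(q + S((2 + 2)²)) + O(15, 15) = 2*(9 + (-4 + (2 + 2)²)) + (22 + 15) = 2*(9 + (-4 + 4²)) + 37 = 2*(9 + (-4 + 16)) + 37 = 2*(9 + 12) + 37 = 2*21 + 37 = 42 + 37 = 79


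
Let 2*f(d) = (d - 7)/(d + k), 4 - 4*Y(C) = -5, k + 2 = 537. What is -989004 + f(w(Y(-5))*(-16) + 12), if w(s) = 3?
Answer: -987026035/998 ≈ -9.8900e+5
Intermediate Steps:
k = 535 (k = -2 + 537 = 535)
Y(C) = 9/4 (Y(C) = 1 - ¼*(-5) = 1 + 5/4 = 9/4)
f(d) = (-7 + d)/(2*(535 + d)) (f(d) = ((d - 7)/(d + 535))/2 = ((-7 + d)/(535 + d))/2 = (-7 + d)/(2*(535 + d)))
-989004 + f(w(Y(-5))*(-16) + 12) = -989004 + (-7 + (3*(-16) + 12))/(2*(535 + (3*(-16) + 12))) = -989004 + (-7 + (-48 + 12))/(2*(535 + (-48 + 12))) = -989004 + (-7 - 36)/(2*(535 - 36)) = -989004 + (½)*(-43)/499 = -989004 + (½)*(1/499)*(-43) = -989004 - 43/998 = -987026035/998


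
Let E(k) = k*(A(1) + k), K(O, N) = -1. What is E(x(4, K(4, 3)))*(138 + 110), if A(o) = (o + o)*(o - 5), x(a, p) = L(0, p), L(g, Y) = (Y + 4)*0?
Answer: 0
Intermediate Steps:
L(g, Y) = 0 (L(g, Y) = (4 + Y)*0 = 0)
x(a, p) = 0
A(o) = 2*o*(-5 + o) (A(o) = (2*o)*(-5 + o) = 2*o*(-5 + o))
E(k) = k*(-8 + k) (E(k) = k*(2*1*(-5 + 1) + k) = k*(2*1*(-4) + k) = k*(-8 + k))
E(x(4, K(4, 3)))*(138 + 110) = (0*(-8 + 0))*(138 + 110) = (0*(-8))*248 = 0*248 = 0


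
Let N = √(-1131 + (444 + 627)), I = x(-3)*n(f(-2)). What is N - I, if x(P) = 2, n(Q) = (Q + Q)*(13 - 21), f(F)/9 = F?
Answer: -576 + 2*I*√15 ≈ -576.0 + 7.746*I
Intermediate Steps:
f(F) = 9*F
n(Q) = -16*Q (n(Q) = (2*Q)*(-8) = -16*Q)
I = 576 (I = 2*(-144*(-2)) = 2*(-16*(-18)) = 2*288 = 576)
N = 2*I*√15 (N = √(-1131 + 1071) = √(-60) = 2*I*√15 ≈ 7.746*I)
N - I = 2*I*√15 - 1*576 = 2*I*√15 - 576 = -576 + 2*I*√15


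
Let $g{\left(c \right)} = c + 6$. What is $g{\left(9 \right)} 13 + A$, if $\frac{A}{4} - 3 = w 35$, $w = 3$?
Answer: $627$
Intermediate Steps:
$A = 432$ ($A = 12 + 4 \cdot 3 \cdot 35 = 12 + 4 \cdot 105 = 12 + 420 = 432$)
$g{\left(c \right)} = 6 + c$
$g{\left(9 \right)} 13 + A = \left(6 + 9\right) 13 + 432 = 15 \cdot 13 + 432 = 195 + 432 = 627$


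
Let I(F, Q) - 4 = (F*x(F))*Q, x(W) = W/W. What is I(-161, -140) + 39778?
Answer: 62322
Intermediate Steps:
x(W) = 1
I(F, Q) = 4 + F*Q (I(F, Q) = 4 + (F*1)*Q = 4 + F*Q)
I(-161, -140) + 39778 = (4 - 161*(-140)) + 39778 = (4 + 22540) + 39778 = 22544 + 39778 = 62322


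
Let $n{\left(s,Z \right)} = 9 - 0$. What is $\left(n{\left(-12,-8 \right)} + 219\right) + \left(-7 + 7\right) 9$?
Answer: $228$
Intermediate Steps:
$n{\left(s,Z \right)} = 9$ ($n{\left(s,Z \right)} = 9 + 0 = 9$)
$\left(n{\left(-12,-8 \right)} + 219\right) + \left(-7 + 7\right) 9 = \left(9 + 219\right) + \left(-7 + 7\right) 9 = 228 + 0 \cdot 9 = 228 + 0 = 228$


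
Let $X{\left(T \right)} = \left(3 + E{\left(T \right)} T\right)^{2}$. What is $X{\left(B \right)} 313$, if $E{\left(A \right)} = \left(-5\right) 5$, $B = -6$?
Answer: $7327017$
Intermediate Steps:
$E{\left(A \right)} = -25$
$X{\left(T \right)} = \left(3 - 25 T\right)^{2}$
$X{\left(B \right)} 313 = \left(3 - -150\right)^{2} \cdot 313 = \left(3 + 150\right)^{2} \cdot 313 = 153^{2} \cdot 313 = 23409 \cdot 313 = 7327017$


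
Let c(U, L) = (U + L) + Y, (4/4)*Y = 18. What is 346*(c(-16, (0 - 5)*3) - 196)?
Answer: -72314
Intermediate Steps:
Y = 18
c(U, L) = 18 + L + U (c(U, L) = (U + L) + 18 = (L + U) + 18 = 18 + L + U)
346*(c(-16, (0 - 5)*3) - 196) = 346*((18 + (0 - 5)*3 - 16) - 196) = 346*((18 - 5*3 - 16) - 196) = 346*((18 - 15 - 16) - 196) = 346*(-13 - 196) = 346*(-209) = -72314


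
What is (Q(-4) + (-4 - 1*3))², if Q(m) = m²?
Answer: 81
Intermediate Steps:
(Q(-4) + (-4 - 1*3))² = ((-4)² + (-4 - 1*3))² = (16 + (-4 - 3))² = (16 - 7)² = 9² = 81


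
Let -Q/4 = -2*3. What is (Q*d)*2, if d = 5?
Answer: 240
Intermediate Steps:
Q = 24 (Q = -(-8)*3 = -4*(-6) = 24)
(Q*d)*2 = (24*5)*2 = 120*2 = 240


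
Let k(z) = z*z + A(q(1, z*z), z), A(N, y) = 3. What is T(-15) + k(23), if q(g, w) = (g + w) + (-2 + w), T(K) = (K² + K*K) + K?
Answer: 967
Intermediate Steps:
T(K) = K + 2*K² (T(K) = (K² + K²) + K = 2*K² + K = K + 2*K²)
q(g, w) = -2 + g + 2*w
k(z) = 3 + z² (k(z) = z*z + 3 = z² + 3 = 3 + z²)
T(-15) + k(23) = -15*(1 + 2*(-15)) + (3 + 23²) = -15*(1 - 30) + (3 + 529) = -15*(-29) + 532 = 435 + 532 = 967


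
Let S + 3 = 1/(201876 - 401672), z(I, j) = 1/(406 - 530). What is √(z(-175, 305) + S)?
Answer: 6*I*√200337547058/1548419 ≈ 1.7344*I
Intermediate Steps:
z(I, j) = -1/124 (z(I, j) = 1/(-124) = -1/124)
S = -599389/199796 (S = -3 + 1/(201876 - 401672) = -3 + 1/(-199796) = -3 - 1/199796 = -599389/199796 ≈ -3.0000)
√(z(-175, 305) + S) = √(-1/124 - 599389/199796) = √(-4657752/1548419) = 6*I*√200337547058/1548419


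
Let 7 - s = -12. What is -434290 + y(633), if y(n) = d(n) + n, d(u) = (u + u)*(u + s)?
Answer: 391775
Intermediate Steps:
s = 19 (s = 7 - 1*(-12) = 7 + 12 = 19)
d(u) = 2*u*(19 + u) (d(u) = (u + u)*(u + 19) = (2*u)*(19 + u) = 2*u*(19 + u))
y(n) = n + 2*n*(19 + n) (y(n) = 2*n*(19 + n) + n = n + 2*n*(19 + n))
-434290 + y(633) = -434290 + 633*(39 + 2*633) = -434290 + 633*(39 + 1266) = -434290 + 633*1305 = -434290 + 826065 = 391775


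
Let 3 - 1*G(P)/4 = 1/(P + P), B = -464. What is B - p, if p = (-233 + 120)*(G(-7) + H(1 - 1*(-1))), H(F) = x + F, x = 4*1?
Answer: 11216/7 ≈ 1602.3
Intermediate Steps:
x = 4
G(P) = 12 - 2/P (G(P) = 12 - 4/(P + P) = 12 - 4*1/(2*P) = 12 - 2/P)
H(F) = 4 + F
p = -14464/7 (p = (-233 + 120)*((12 - 2/(-7)) + (4 + (1 - 1*(-1)))) = -113*((12 - 2*(-⅐)) + (4 + (1 + 1))) = -113*((12 + 2/7) + (4 + 2)) = -113*(86/7 + 6) = -113*128/7 = -14464/7 ≈ -2066.3)
B - p = -464 - 1*(-14464/7) = -464 + 14464/7 = 11216/7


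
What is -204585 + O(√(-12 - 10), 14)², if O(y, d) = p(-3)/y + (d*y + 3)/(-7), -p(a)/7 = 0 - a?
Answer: -220568353/1078 + 69*I*√22/77 ≈ -2.0461e+5 + 4.2031*I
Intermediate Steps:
p(a) = 7*a (p(a) = -7*(0 - a) = -(-7)*a = 7*a)
O(y, d) = -3/7 - 21/y - d*y/7 (O(y, d) = (7*(-3))/y + (d*y + 3)/(-7) = -21/y + (3 + d*y)*(-⅐) = -21/y + (-3/7 - d*y/7) = -3/7 - 21/y - d*y/7)
-204585 + O(√(-12 - 10), 14)² = -204585 + ((-147 - √(-12 - 10)*(3 + 14*√(-12 - 10)))/(7*(√(-12 - 10))))² = -204585 + ((-147 - √(-22)*(3 + 14*√(-22)))/(7*(√(-22))))² = -204585 + ((-147 - I*√22*(3 + 14*(I*√22)))/(7*((I*√22))))² = -204585 + ((-I*√22/22)*(-147 - I*√22*(3 + 14*I*√22))/7)² = -204585 + (-I*√22*(-147 - I*√22*(3 + 14*I*√22))/154)² = -204585 - (-147 - I*√22*(3 + 14*I*√22))²/1078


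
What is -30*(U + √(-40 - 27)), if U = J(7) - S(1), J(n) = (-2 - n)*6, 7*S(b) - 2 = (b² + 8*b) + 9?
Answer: 11940/7 - 30*I*√67 ≈ 1705.7 - 245.56*I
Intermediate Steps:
S(b) = 11/7 + b²/7 + 8*b/7 (S(b) = 2/7 + ((b² + 8*b) + 9)/7 = 2/7 + (9 + b² + 8*b)/7 = 2/7 + (9/7 + b²/7 + 8*b/7) = 11/7 + b²/7 + 8*b/7)
J(n) = -12 - 6*n
U = -398/7 (U = (-12 - 6*7) - (11/7 + (⅐)*1² + (8/7)*1) = (-12 - 42) - (11/7 + (⅐)*1 + 8/7) = -54 - (11/7 + ⅐ + 8/7) = -54 - 1*20/7 = -54 - 20/7 = -398/7 ≈ -56.857)
-30*(U + √(-40 - 27)) = -30*(-398/7 + √(-40 - 27)) = -30*(-398/7 + √(-67)) = -30*(-398/7 + I*√67) = 11940/7 - 30*I*√67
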